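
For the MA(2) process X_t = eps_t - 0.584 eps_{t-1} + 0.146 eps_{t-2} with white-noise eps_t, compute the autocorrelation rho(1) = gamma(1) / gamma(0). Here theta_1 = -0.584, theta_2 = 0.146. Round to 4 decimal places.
\rho(1) = -0.4912

For an MA(q) process with theta_0 = 1, the autocovariance is
  gamma(k) = sigma^2 * sum_{i=0..q-k} theta_i * theta_{i+k},
and rho(k) = gamma(k) / gamma(0). Sigma^2 cancels.
  numerator   = (1)*(-0.584) + (-0.584)*(0.146) = -0.669264.
  denominator = (1)^2 + (-0.584)^2 + (0.146)^2 = 1.362372.
  rho(1) = -0.669264 / 1.362372 = -0.4912.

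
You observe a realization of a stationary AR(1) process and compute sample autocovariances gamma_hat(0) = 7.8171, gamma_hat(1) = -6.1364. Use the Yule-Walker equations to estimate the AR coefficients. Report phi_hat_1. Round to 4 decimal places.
\hat\phi_{1} = -0.7850

The Yule-Walker equations for an AR(p) process read, in matrix form,
  Gamma_p phi = r_p,   with   (Gamma_p)_{ij} = gamma(|i - j|),
                       (r_p)_i = gamma(i),   i,j = 1..p.
Substitute the sample gammas (Toeplitz matrix and right-hand side of size 1):
  Gamma_p = [[7.8171]]
  r_p     = [-6.1364]
With p = 1 this is the single equation gamma(0) phi_1 = gamma(1):
  phi_hat_1 = gamma(1) / gamma(0) = -6.1364 / 7.8171 = -0.7850.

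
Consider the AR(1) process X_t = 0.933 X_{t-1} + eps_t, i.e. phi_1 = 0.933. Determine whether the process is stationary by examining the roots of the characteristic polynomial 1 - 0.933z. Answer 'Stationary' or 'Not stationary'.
\text{Stationary}

The AR(p) characteristic polynomial is P(z) = 1 - 0.933z.
Stationarity requires all roots to lie outside the unit circle, i.e. |z| > 1 for every root.
This is linear in z: 1 + (-0.933) z = 0  =>  z = -1/(-0.933) = 1.071811,  |z| = 1.071811.
Moduli of all roots: 1.0718.
All moduli strictly greater than 1? Yes.
Verdict: Stationary.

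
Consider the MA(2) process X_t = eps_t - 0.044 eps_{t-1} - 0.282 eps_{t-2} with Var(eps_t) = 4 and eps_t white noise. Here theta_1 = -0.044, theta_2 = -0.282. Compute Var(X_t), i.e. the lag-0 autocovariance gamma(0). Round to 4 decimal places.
\gamma(0) = 4.3258

For an MA(q) process X_t = eps_t + sum_i theta_i eps_{t-i} with
Var(eps_t) = sigma^2, the variance is
  gamma(0) = sigma^2 * (1 + sum_i theta_i^2).
  sum_i theta_i^2 = (-0.044)^2 + (-0.282)^2 = 0.001936 + 0.079524 = 0.08146.
  gamma(0) = 4 * (1 + 0.08146) = 4 * 1.08146 = 4.32584, which rounds to 4.3258.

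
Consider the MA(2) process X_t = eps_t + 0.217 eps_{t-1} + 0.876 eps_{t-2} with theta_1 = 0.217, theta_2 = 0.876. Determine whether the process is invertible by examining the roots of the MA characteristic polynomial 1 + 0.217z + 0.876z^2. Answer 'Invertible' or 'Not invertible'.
\text{Invertible}

The MA(q) characteristic polynomial is P(z) = 1 + 0.217z + 0.876z^2.
Invertibility requires all roots to lie outside the unit circle, i.e. |z| > 1 for every root.
Set 1 + (0.217) z + (0.876) z^2 = 0, i.e. a z^2 + b z + c = 0 with a = 0.876, b = 0.217, c = 1.
Discriminant D = b^2 - 4ac = (0.217)^2 - 4*(0.876)*1 = 0.047089 - (3.504) = -3.456911.
D < 0, so the roots are the complex-conjugate pair z = (-b +/- i sqrt(-D)) / (2a) = -0.1239 +/- 1.0612i.
For a conjugate pair |z|^2 = z * conj(z) = (product of roots) = c/a = 1/(0.876) = 1.141553, so |z| = sqrt(1.141553) = 1.0684 for both roots.
Moduli of all roots: 1.0684, 1.0684.
All moduli strictly greater than 1? Yes.
Verdict: Invertible.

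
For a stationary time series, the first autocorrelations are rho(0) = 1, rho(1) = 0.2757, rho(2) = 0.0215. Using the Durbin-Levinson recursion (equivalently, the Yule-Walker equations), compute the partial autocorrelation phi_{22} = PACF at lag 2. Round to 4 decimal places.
\phi_{22} = -0.0590

The PACF at lag k is phi_{kk}, the last component of the solution
to the Yule-Walker system G_k phi = r_k where
  (G_k)_{ij} = rho(|i - j|), (r_k)_i = rho(i), i,j = 1..k.
Equivalently, Durbin-Levinson gives phi_{kk} iteratively:
  phi_{11} = rho(1)
  phi_{kk} = [rho(k) - sum_{j=1..k-1} phi_{k-1,j} rho(k-j)]
            / [1 - sum_{j=1..k-1} phi_{k-1,j} rho(j)],
  phi_{k,j} = phi_{k-1,j} - phi_{kk} phi_{k-1,k-j},  j = 1..k-1.
Step k = 1:
  phi_11 = rho(1) = 0.2757.
Step k = 2:
  phi_22 = [rho(2) - phi_11 rho(1)] / [1 - phi_11 rho(1)] = [0.0215 - (0.2757)(0.2757)] / [1 - (0.2757)(0.2757)]
         = -0.05451049 / 0.92398951 = -0.059.
Therefore phi_{22} = -0.0590.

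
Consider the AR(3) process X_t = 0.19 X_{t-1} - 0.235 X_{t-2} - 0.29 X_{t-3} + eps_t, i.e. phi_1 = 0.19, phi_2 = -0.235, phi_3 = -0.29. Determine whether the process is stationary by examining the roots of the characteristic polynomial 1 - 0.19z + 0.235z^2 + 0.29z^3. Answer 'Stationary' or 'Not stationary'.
\text{Stationary}

The AR(p) characteristic polynomial is P(z) = 1 - 0.19z + 0.235z^2 + 0.29z^3.
Stationarity requires all roots to lie outside the unit circle, i.e. |z| > 1 for every root.
Degree 3: look for a simple real root z0 first, then factor out (1 - z/z0) and solve the remaining quadratic.
Testing z0 = -2: P(-2) = 1 + (-0.19)(-2) + (0.235)(-2)^2 + (0.29)(-2)^3
  = 1 + (0.38) + (0.94) + (-2.32) = 0.  So z_0 = -2 is a root, |z_0| = 2.
Divide out the factor (1 + 0.5 z) = (1 - z/z0) (since 1/z0 = -0.5):
  P(z) = (1 + 0.5 z)(1 + (-0.69) z + (0.58) z^2)
  [check: z-coef -0.69 - (-0.5) = -0.19; z^2-coef 0.58 - (-0.5)(-0.69) = 0.235; z^3-coef -(-0.5)(0.58) = 0.29.]
Remaining roots from the quadratic factor 1 + (-0.69) z + (0.58) z^2:
  Set 1 + (-0.69) z + (0.58) z^2 = 0, i.e. a z^2 + b z + c = 0 with a = 0.58, b = -0.69, c = 1.
  Discriminant D = b^2 - 4ac = (-0.69)^2 - 4*(0.58)*1 = 0.4761 - (2.32) = -1.8439.
  D < 0, so the roots are the complex-conjugate pair z = (-b +/- i sqrt(-D)) / (2a) = 0.5948 +/- 1.1706i.
  For a conjugate pair |z|^2 = z * conj(z) = (product of roots) = c/a = 1/(0.58) = 1.724138, so |z| = sqrt(1.724138) = 1.3131 for both roots.
Moduli of all roots: 2.0000, 1.3131, 1.3131.
All moduli strictly greater than 1? Yes.
Verdict: Stationary.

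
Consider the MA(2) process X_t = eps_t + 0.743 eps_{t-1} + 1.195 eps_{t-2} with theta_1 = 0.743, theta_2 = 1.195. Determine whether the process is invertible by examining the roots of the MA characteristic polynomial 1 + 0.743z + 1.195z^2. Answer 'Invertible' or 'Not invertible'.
\text{Not invertible}

The MA(q) characteristic polynomial is P(z) = 1 + 0.743z + 1.195z^2.
Invertibility requires all roots to lie outside the unit circle, i.e. |z| > 1 for every root.
Set 1 + (0.743) z + (1.195) z^2 = 0, i.e. a z^2 + b z + c = 0 with a = 1.195, b = 0.743, c = 1.
Discriminant D = b^2 - 4ac = (0.743)^2 - 4*(1.195)*1 = 0.552049 - (4.78) = -4.227951.
D < 0, so the roots are the complex-conjugate pair z = (-b +/- i sqrt(-D)) / (2a) = -0.3109 +/- 0.8603i.
For a conjugate pair |z|^2 = z * conj(z) = (product of roots) = c/a = 1/(1.195) = 0.83682, so |z| = sqrt(0.83682) = 0.9148 for both roots.
Moduli of all roots: 0.9148, 0.9148.
All moduli strictly greater than 1? No.
Verdict: Not invertible.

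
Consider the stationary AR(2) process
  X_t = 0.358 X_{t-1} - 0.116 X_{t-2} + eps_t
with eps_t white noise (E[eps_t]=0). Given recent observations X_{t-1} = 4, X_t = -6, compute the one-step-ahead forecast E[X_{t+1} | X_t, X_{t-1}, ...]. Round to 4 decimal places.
E[X_{t+1} \mid \mathcal F_t] = -2.6120

For an AR(p) model X_t = c + sum_i phi_i X_{t-i} + eps_t, the
one-step-ahead conditional mean is
  E[X_{t+1} | X_t, ...] = c + sum_i phi_i X_{t+1-i}.
Substitute known values:
  E[X_{t+1} | ...] = (0.358) * (-6) + (-0.116) * (4)
                   = -2.6120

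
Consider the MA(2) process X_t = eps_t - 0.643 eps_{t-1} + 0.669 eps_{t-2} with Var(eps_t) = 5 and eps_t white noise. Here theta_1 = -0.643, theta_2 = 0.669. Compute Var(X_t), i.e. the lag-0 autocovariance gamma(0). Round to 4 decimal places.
\gamma(0) = 9.3051

For an MA(q) process X_t = eps_t + sum_i theta_i eps_{t-i} with
Var(eps_t) = sigma^2, the variance is
  gamma(0) = sigma^2 * (1 + sum_i theta_i^2).
  sum_i theta_i^2 = (-0.643)^2 + (0.669)^2 = 0.413449 + 0.447561 = 0.86101.
  gamma(0) = 5 * (1 + 0.86101) = 5 * 1.86101 = 9.30505, which rounds to 9.3051.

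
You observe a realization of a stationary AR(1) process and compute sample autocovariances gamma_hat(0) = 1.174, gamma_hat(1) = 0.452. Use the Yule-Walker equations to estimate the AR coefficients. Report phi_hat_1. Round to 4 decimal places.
\hat\phi_{1} = 0.3850

The Yule-Walker equations for an AR(p) process read, in matrix form,
  Gamma_p phi = r_p,   with   (Gamma_p)_{ij} = gamma(|i - j|),
                       (r_p)_i = gamma(i),   i,j = 1..p.
Substitute the sample gammas (Toeplitz matrix and right-hand side of size 1):
  Gamma_p = [[1.174]]
  r_p     = [0.452]
With p = 1 this is the single equation gamma(0) phi_1 = gamma(1):
  phi_hat_1 = gamma(1) / gamma(0) = 0.452 / 1.174 = 0.3850.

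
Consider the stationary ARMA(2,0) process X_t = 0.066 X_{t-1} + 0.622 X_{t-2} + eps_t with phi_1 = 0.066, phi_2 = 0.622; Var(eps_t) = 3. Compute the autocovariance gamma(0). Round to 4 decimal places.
\gamma(0) = 5.0469

Multiply the model equation by X_{t-k} and take expectations. With theta_0 = psi_0 = 1 and psi_j the MA(infinity) weights, this gives
  gamma(k) - sum_i phi_i gamma(k-i) = c_k,
  c_k = sigma^2 * sum_{j=k..q} theta_j psi_{j-k}   (c_k = 0 for k > q),
using gamma(-m) = gamma(m).
Pure AR (q = 0): c_0 = sigma^2 = 3, c_k = 0 for k >= 1.
Equations for k = 0, 1, 2 (AR order 2, c_2 = 0):
  (E0) gamma(0) = phi_1 gamma(1) + phi_2 gamma(2) + c_0
  (E1) gamma(1) = phi_1 gamma(0) + phi_2 gamma(1) + c_1
  (E2) gamma(2) = phi_1 gamma(1) + phi_2 gamma(0)
From (E1): gamma(1) = A gamma(0) + B with
  A = phi_1 / (1 - phi_2) = 0.066 / 0.378 = 0.174603,   B = c_1 / (1 - phi_2) = 0 / 0.378 = 0.
Insert (E2) into (E0): gamma(0) (1 - phi_2^2) = phi_1 (1 + phi_2) gamma(1) + c_0.
  phi_1 (1 + phi_2) = (0.066)(1.622) = 0.107052,   1 - phi_2^2 = 0.613116.
Replace gamma(1) by A gamma(0) + B and collect gamma(0):
  gamma(0) [0.613116 - (0.107052)(0.174603)] = c_0 = 3
  gamma(0) * 0.594424 = 3
  gamma(0) = 3 / 0.594424 = 5.046899.
Therefore gamma(0) = 5.0469 (to 4 decimal places).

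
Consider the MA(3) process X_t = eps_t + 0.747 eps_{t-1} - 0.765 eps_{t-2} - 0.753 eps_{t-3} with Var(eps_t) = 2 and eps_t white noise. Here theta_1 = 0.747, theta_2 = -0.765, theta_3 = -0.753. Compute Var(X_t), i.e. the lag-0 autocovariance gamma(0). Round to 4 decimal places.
\gamma(0) = 5.4205

For an MA(q) process X_t = eps_t + sum_i theta_i eps_{t-i} with
Var(eps_t) = sigma^2, the variance is
  gamma(0) = sigma^2 * (1 + sum_i theta_i^2).
  sum_i theta_i^2 = (0.747)^2 + (-0.765)^2 + (-0.753)^2 = 0.558009 + 0.585225 + 0.567009 = 1.710243.
  gamma(0) = 2 * (1 + 1.710243) = 2 * 2.710243 = 5.420486, which rounds to 5.4205.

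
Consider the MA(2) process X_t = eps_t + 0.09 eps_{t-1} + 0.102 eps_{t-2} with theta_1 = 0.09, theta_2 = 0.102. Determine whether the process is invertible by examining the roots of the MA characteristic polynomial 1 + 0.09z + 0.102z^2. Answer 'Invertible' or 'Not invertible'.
\text{Invertible}

The MA(q) characteristic polynomial is P(z) = 1 + 0.09z + 0.102z^2.
Invertibility requires all roots to lie outside the unit circle, i.e. |z| > 1 for every root.
Set 1 + (0.09) z + (0.102) z^2 = 0, i.e. a z^2 + b z + c = 0 with a = 0.102, b = 0.09, c = 1.
Discriminant D = b^2 - 4ac = (0.09)^2 - 4*(0.102)*1 = 0.0081 - (0.408) = -0.3999.
D < 0, so the roots are the complex-conjugate pair z = (-b +/- i sqrt(-D)) / (2a) = -0.4412 +/- 3.0999i.
For a conjugate pair |z|^2 = z * conj(z) = (product of roots) = c/a = 1/(0.102) = 9.803922, so |z| = sqrt(9.803922) = 3.1311 for both roots.
Moduli of all roots: 3.1311, 3.1311.
All moduli strictly greater than 1? Yes.
Verdict: Invertible.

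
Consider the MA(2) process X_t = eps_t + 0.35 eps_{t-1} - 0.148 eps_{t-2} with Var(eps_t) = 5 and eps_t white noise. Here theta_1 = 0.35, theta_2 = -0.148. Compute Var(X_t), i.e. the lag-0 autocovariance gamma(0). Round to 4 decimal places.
\gamma(0) = 5.7220

For an MA(q) process X_t = eps_t + sum_i theta_i eps_{t-i} with
Var(eps_t) = sigma^2, the variance is
  gamma(0) = sigma^2 * (1 + sum_i theta_i^2).
  sum_i theta_i^2 = (0.35)^2 + (-0.148)^2 = 0.1225 + 0.021904 = 0.144404.
  gamma(0) = 5 * (1 + 0.144404) = 5 * 1.144404 = 5.72202, which rounds to 5.7220.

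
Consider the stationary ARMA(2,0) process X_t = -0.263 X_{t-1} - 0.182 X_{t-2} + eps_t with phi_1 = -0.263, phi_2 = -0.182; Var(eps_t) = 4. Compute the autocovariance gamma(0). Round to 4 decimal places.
\gamma(0) = 4.3525

Multiply the model equation by X_{t-k} and take expectations. With theta_0 = psi_0 = 1 and psi_j the MA(infinity) weights, this gives
  gamma(k) - sum_i phi_i gamma(k-i) = c_k,
  c_k = sigma^2 * sum_{j=k..q} theta_j psi_{j-k}   (c_k = 0 for k > q),
using gamma(-m) = gamma(m).
Pure AR (q = 0): c_0 = sigma^2 = 4, c_k = 0 for k >= 1.
Equations for k = 0, 1, 2 (AR order 2, c_2 = 0):
  (E0) gamma(0) = phi_1 gamma(1) + phi_2 gamma(2) + c_0
  (E1) gamma(1) = phi_1 gamma(0) + phi_2 gamma(1) + c_1
  (E2) gamma(2) = phi_1 gamma(1) + phi_2 gamma(0)
From (E1): gamma(1) = A gamma(0) + B with
  A = phi_1 / (1 - phi_2) = -0.263 / 1.182 = -0.222504,   B = c_1 / (1 - phi_2) = 0 / 1.182 = 0.
Insert (E2) into (E0): gamma(0) (1 - phi_2^2) = phi_1 (1 + phi_2) gamma(1) + c_0.
  phi_1 (1 + phi_2) = (-0.263)(0.818) = -0.215134,   1 - phi_2^2 = 0.966876.
Replace gamma(1) by A gamma(0) + B and collect gamma(0):
  gamma(0) [0.966876 - (-0.215134)(-0.222504)] = c_0 = 4
  gamma(0) * 0.919008 = 4
  gamma(0) = 4 / 0.919008 = 4.35252.
Therefore gamma(0) = 4.3525 (to 4 decimal places).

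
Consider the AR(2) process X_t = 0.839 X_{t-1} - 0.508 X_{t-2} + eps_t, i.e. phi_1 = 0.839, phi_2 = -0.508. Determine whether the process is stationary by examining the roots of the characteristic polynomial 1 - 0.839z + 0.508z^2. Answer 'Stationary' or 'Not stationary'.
\text{Stationary}

The AR(p) characteristic polynomial is P(z) = 1 - 0.839z + 0.508z^2.
Stationarity requires all roots to lie outside the unit circle, i.e. |z| > 1 for every root.
Set 1 + (-0.839) z + (0.508) z^2 = 0, i.e. a z^2 + b z + c = 0 with a = 0.508, b = -0.839, c = 1.
Discriminant D = b^2 - 4ac = (-0.839)^2 - 4*(0.508)*1 = 0.703921 - (2.032) = -1.328079.
D < 0, so the roots are the complex-conjugate pair z = (-b +/- i sqrt(-D)) / (2a) = 0.8258 +/- 1.1343i.
For a conjugate pair |z|^2 = z * conj(z) = (product of roots) = c/a = 1/(0.508) = 1.968504, so |z| = sqrt(1.968504) = 1.403 for both roots.
Moduli of all roots: 1.4030, 1.4030.
All moduli strictly greater than 1? Yes.
Verdict: Stationary.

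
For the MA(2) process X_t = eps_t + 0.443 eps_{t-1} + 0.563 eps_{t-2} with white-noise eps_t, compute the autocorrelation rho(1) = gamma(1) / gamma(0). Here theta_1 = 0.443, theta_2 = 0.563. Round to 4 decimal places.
\rho(1) = 0.4576

For an MA(q) process with theta_0 = 1, the autocovariance is
  gamma(k) = sigma^2 * sum_{i=0..q-k} theta_i * theta_{i+k},
and rho(k) = gamma(k) / gamma(0). Sigma^2 cancels.
  numerator   = (1)*(0.443) + (0.443)*(0.563) = 0.692409.
  denominator = (1)^2 + (0.443)^2 + (0.563)^2 = 1.513218.
  rho(1) = 0.692409 / 1.513218 = 0.4576.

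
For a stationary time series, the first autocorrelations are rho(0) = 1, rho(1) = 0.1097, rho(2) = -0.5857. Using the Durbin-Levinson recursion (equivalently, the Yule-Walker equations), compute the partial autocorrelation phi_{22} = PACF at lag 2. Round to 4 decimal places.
\phi_{22} = -0.6050

The PACF at lag k is phi_{kk}, the last component of the solution
to the Yule-Walker system G_k phi = r_k where
  (G_k)_{ij} = rho(|i - j|), (r_k)_i = rho(i), i,j = 1..k.
Equivalently, Durbin-Levinson gives phi_{kk} iteratively:
  phi_{11} = rho(1)
  phi_{kk} = [rho(k) - sum_{j=1..k-1} phi_{k-1,j} rho(k-j)]
            / [1 - sum_{j=1..k-1} phi_{k-1,j} rho(j)],
  phi_{k,j} = phi_{k-1,j} - phi_{kk} phi_{k-1,k-j},  j = 1..k-1.
Step k = 1:
  phi_11 = rho(1) = 0.1097.
Step k = 2:
  phi_22 = [rho(2) - phi_11 rho(1)] / [1 - phi_11 rho(1)] = [-0.5857 - (0.1097)(0.1097)] / [1 - (0.1097)(0.1097)]
         = -0.59773409 / 0.98796591 = -0.605.
Therefore phi_{22} = -0.6050.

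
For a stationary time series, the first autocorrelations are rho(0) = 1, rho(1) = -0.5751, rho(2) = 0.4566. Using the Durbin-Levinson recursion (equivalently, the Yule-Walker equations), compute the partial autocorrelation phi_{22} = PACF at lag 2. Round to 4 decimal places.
\phi_{22} = 0.1881

The PACF at lag k is phi_{kk}, the last component of the solution
to the Yule-Walker system G_k phi = r_k where
  (G_k)_{ij} = rho(|i - j|), (r_k)_i = rho(i), i,j = 1..k.
Equivalently, Durbin-Levinson gives phi_{kk} iteratively:
  phi_{11} = rho(1)
  phi_{kk} = [rho(k) - sum_{j=1..k-1} phi_{k-1,j} rho(k-j)]
            / [1 - sum_{j=1..k-1} phi_{k-1,j} rho(j)],
  phi_{k,j} = phi_{k-1,j} - phi_{kk} phi_{k-1,k-j},  j = 1..k-1.
Step k = 1:
  phi_11 = rho(1) = -0.5751.
Step k = 2:
  phi_22 = [rho(2) - phi_11 rho(1)] / [1 - phi_11 rho(1)] = [0.4566 - (-0.5751)(-0.5751)] / [1 - (-0.5751)(-0.5751)]
         = 0.12585999 / 0.66925999 = 0.1881.
Therefore phi_{22} = 0.1881.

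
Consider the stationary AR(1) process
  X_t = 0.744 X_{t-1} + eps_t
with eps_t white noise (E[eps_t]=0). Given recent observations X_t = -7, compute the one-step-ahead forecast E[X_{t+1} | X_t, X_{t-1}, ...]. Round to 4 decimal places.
E[X_{t+1} \mid \mathcal F_t] = -5.2080

For an AR(p) model X_t = c + sum_i phi_i X_{t-i} + eps_t, the
one-step-ahead conditional mean is
  E[X_{t+1} | X_t, ...] = c + sum_i phi_i X_{t+1-i}.
Substitute known values:
  E[X_{t+1} | ...] = (0.744) * (-7)
                   = -5.2080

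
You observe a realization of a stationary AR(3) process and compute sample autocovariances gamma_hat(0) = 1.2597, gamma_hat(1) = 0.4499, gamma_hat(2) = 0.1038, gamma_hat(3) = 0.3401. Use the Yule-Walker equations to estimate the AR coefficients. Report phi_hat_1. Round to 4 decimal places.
\hat\phi_{1} = 0.3910

The Yule-Walker equations for an AR(p) process read, in matrix form,
  Gamma_p phi = r_p,   with   (Gamma_p)_{ij} = gamma(|i - j|),
                       (r_p)_i = gamma(i),   i,j = 1..p.
Substitute the sample gammas (Toeplitz matrix and right-hand side of size 3):
  Gamma_p = [[1.2597, 0.4499, 0.1038], [0.4499, 1.2597, 0.4499], [0.1038, 0.4499, 1.2597]]
  r_p     = [0.4499, 0.1038, 0.3401]
Written out (R1..R3):
  (R1) 1.2597 phi_1 + 0.4499 phi_2 + 0.1038 phi_3 = 0.4499
  (R2) 0.4499 phi_1 + 1.2597 phi_2 + 0.4499 phi_3 = 0.1038
  (R3) 0.1038 phi_1 + 0.4499 phi_2 + 1.2597 phi_3 = 0.3401
Gaussian elimination:
  R2 <- R2 - (0.4499/1.2597) R1 = R2 - (0.357149) R1:  1.099019 phi_2 + 0.412828 phi_3 = -0.056881
  R3 <- R3 - (0.1038/1.2597) R1 = R3 - (0.082401) R1:  0.412828 phi_2 + 1.251147 phi_3 = 0.303028
  R3 <- R3 - (0.412828/1.099019) R2 = R3 - (0.375633) R2:  1.096075 phi_3 = 0.324394
Back-substitution:
  phi_hat_3 = 0.324394 / 1.096075 = 0.29596
  phi_hat_2 = (-0.056881 - (0.412828)(0.29596)) / 1.099019 = -0.162929
  phi_hat_1 = (0.4499 - (0.4499)(-0.162929) - (0.1038)(0.29596)) / 1.2597 = 0.390951
So phi_hat = [0.3910, -0.1629, 0.2960].
Therefore phi_hat_1 = 0.3910.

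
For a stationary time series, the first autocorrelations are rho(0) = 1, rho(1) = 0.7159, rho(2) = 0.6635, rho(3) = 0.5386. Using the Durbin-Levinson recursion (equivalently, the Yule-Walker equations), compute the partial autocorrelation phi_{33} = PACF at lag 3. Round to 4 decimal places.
\phi_{33} = -0.0250

The PACF at lag k is phi_{kk}, the last component of the solution
to the Yule-Walker system G_k phi = r_k where
  (G_k)_{ij} = rho(|i - j|), (r_k)_i = rho(i), i,j = 1..k.
Equivalently, Durbin-Levinson gives phi_{kk} iteratively:
  phi_{11} = rho(1)
  phi_{kk} = [rho(k) - sum_{j=1..k-1} phi_{k-1,j} rho(k-j)]
            / [1 - sum_{j=1..k-1} phi_{k-1,j} rho(j)],
  phi_{k,j} = phi_{k-1,j} - phi_{kk} phi_{k-1,k-j},  j = 1..k-1.
Step k = 1:
  phi_11 = rho(1) = 0.7159.
Step k = 2:
  phi_22 = [rho(2) - phi_11 rho(1)] / [1 - phi_11 rho(1)] = [0.6635 - (0.7159)(0.7159)] / [1 - (0.7159)(0.7159)]
         = 0.15098719 / 0.48748719 = 0.309725.
  Update: phi_21 = phi_11 - phi_22 phi_11 = 0.7159 - (0.309725)(0.7159) = 0.494168.
Step k = 3:
  phi_33 = [rho(3) - phi_21 rho(2) - phi_22 rho(1)] / [1 - phi_21 rho(1) - phi_22 rho(2)]
    numerator   = 0.5386 - (0.494168)(0.6635) - (0.309725)(0.7159) = -0.01101262
    denominator = 1 - (0.494168)(0.7159) - (0.309725)(0.6635) = 0.44072261
  phi_33 = -0.01101262 / 0.44072261 = -0.025.
Therefore phi_{33} = -0.0250.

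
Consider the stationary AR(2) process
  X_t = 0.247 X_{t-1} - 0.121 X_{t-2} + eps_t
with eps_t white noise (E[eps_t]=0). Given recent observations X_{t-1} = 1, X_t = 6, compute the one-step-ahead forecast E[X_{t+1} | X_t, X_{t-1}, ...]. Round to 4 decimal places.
E[X_{t+1} \mid \mathcal F_t] = 1.3610

For an AR(p) model X_t = c + sum_i phi_i X_{t-i} + eps_t, the
one-step-ahead conditional mean is
  E[X_{t+1} | X_t, ...] = c + sum_i phi_i X_{t+1-i}.
Substitute known values:
  E[X_{t+1} | ...] = (0.247) * (6) + (-0.121) * (1)
                   = 1.3610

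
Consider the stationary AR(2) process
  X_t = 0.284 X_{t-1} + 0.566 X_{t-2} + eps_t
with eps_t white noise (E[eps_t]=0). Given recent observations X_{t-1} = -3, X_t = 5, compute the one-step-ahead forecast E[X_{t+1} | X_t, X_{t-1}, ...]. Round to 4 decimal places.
E[X_{t+1} \mid \mathcal F_t] = -0.2780

For an AR(p) model X_t = c + sum_i phi_i X_{t-i} + eps_t, the
one-step-ahead conditional mean is
  E[X_{t+1} | X_t, ...] = c + sum_i phi_i X_{t+1-i}.
Substitute known values:
  E[X_{t+1} | ...] = (0.284) * (5) + (0.566) * (-3)
                   = -0.2780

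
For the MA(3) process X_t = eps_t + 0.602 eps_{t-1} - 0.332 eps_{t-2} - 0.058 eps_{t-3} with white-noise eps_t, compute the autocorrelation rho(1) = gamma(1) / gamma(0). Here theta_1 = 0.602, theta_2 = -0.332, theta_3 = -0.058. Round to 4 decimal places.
\rho(1) = 0.2855

For an MA(q) process with theta_0 = 1, the autocovariance is
  gamma(k) = sigma^2 * sum_{i=0..q-k} theta_i * theta_{i+k},
and rho(k) = gamma(k) / gamma(0). Sigma^2 cancels.
  numerator   = (1)*(0.602) + (0.602)*(-0.332) + (-0.332)*(-0.058) = 0.421392.
  denominator = (1)^2 + (0.602)^2 + (-0.332)^2 + (-0.058)^2 = 1.475992.
  rho(1) = 0.421392 / 1.475992 = 0.2855.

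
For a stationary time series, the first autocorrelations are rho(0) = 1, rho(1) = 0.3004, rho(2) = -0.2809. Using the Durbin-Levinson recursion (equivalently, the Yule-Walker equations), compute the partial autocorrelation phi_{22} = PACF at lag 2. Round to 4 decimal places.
\phi_{22} = -0.4080

The PACF at lag k is phi_{kk}, the last component of the solution
to the Yule-Walker system G_k phi = r_k where
  (G_k)_{ij} = rho(|i - j|), (r_k)_i = rho(i), i,j = 1..k.
Equivalently, Durbin-Levinson gives phi_{kk} iteratively:
  phi_{11} = rho(1)
  phi_{kk} = [rho(k) - sum_{j=1..k-1} phi_{k-1,j} rho(k-j)]
            / [1 - sum_{j=1..k-1} phi_{k-1,j} rho(j)],
  phi_{k,j} = phi_{k-1,j} - phi_{kk} phi_{k-1,k-j},  j = 1..k-1.
Step k = 1:
  phi_11 = rho(1) = 0.3004.
Step k = 2:
  phi_22 = [rho(2) - phi_11 rho(1)] / [1 - phi_11 rho(1)] = [-0.2809 - (0.3004)(0.3004)] / [1 - (0.3004)(0.3004)]
         = -0.37114016 / 0.90975984 = -0.408.
Therefore phi_{22} = -0.4080.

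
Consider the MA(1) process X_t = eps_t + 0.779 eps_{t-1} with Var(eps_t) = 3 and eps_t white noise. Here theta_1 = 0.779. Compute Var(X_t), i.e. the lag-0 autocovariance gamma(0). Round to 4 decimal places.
\gamma(0) = 4.8205

For an MA(q) process X_t = eps_t + sum_i theta_i eps_{t-i} with
Var(eps_t) = sigma^2, the variance is
  gamma(0) = sigma^2 * (1 + sum_i theta_i^2).
  sum_i theta_i^2 = (0.779)^2 = 0.606841.
  gamma(0) = 3 * (1 + 0.606841) = 3 * 1.606841 = 4.820523, which rounds to 4.8205.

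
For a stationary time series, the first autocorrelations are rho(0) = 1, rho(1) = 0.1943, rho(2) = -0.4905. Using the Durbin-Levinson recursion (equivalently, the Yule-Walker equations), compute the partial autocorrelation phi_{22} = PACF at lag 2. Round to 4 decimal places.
\phi_{22} = -0.5490

The PACF at lag k is phi_{kk}, the last component of the solution
to the Yule-Walker system G_k phi = r_k where
  (G_k)_{ij} = rho(|i - j|), (r_k)_i = rho(i), i,j = 1..k.
Equivalently, Durbin-Levinson gives phi_{kk} iteratively:
  phi_{11} = rho(1)
  phi_{kk} = [rho(k) - sum_{j=1..k-1} phi_{k-1,j} rho(k-j)]
            / [1 - sum_{j=1..k-1} phi_{k-1,j} rho(j)],
  phi_{k,j} = phi_{k-1,j} - phi_{kk} phi_{k-1,k-j},  j = 1..k-1.
Step k = 1:
  phi_11 = rho(1) = 0.1943.
Step k = 2:
  phi_22 = [rho(2) - phi_11 rho(1)] / [1 - phi_11 rho(1)] = [-0.4905 - (0.1943)(0.1943)] / [1 - (0.1943)(0.1943)]
         = -0.52825249 / 0.96224751 = -0.549.
Therefore phi_{22} = -0.5490.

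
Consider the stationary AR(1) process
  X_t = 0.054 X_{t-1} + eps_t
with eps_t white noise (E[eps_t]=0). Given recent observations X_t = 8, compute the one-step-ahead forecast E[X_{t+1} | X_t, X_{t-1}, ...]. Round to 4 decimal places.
E[X_{t+1} \mid \mathcal F_t] = 0.4320

For an AR(p) model X_t = c + sum_i phi_i X_{t-i} + eps_t, the
one-step-ahead conditional mean is
  E[X_{t+1} | X_t, ...] = c + sum_i phi_i X_{t+1-i}.
Substitute known values:
  E[X_{t+1} | ...] = (0.054) * (8)
                   = 0.4320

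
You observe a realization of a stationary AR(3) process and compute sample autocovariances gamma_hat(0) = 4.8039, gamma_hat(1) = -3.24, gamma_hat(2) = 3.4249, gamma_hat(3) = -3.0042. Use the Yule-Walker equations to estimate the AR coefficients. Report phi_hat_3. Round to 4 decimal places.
\hat\phi_{3} = -0.1250

The Yule-Walker equations for an AR(p) process read, in matrix form,
  Gamma_p phi = r_p,   with   (Gamma_p)_{ij} = gamma(|i - j|),
                       (r_p)_i = gamma(i),   i,j = 1..p.
Substitute the sample gammas (Toeplitz matrix and right-hand side of size 3):
  Gamma_p = [[4.8039, -3.24, 3.4249], [-3.24, 4.8039, -3.24], [3.4249, -3.24, 4.8039]]
  r_p     = [-3.24, 3.4249, -3.0042]
Written out (R1..R3):
  (R1) 4.8039 phi_1 - 3.24 phi_2 + 3.4249 phi_3 = -3.24
  (R2) -3.24 phi_1 + 4.8039 phi_2 - 3.24 phi_3 = 3.4249
  (R3) 3.4249 phi_1 - 3.24 phi_2 + 4.8039 phi_3 = -3.0042
Gaussian elimination:
  R2 <- R2 - (-3.24/4.8039) R1 = R2 - (-0.674452) R1:  2.618675 phi_2 - 0.930069 phi_3 = 1.239675
  R3 <- R3 - (3.4249/4.8039) R1 = R3 - (0.712942) R1:  -0.930069 phi_2 + 2.362146 phi_3 = -0.694269
  R3 <- R3 - (-0.930069/2.618675) R2 = R3 - (-0.355168) R2:  2.031816 phi_3 = -0.253976
Back-substitution:
  phi_hat_3 = -0.253976 / 2.031816 = -0.125
  phi_hat_2 = (1.239675 - (-0.930069)(-0.125)) / 2.618675 = 0.429002
  phi_hat_1 = (-3.24 - (-3.24)(0.429002) - (3.4249)(-0.125)) / 4.8039 = -0.295993
So phi_hat = [-0.2960, 0.4290, -0.1250].
Therefore phi_hat_3 = -0.1250.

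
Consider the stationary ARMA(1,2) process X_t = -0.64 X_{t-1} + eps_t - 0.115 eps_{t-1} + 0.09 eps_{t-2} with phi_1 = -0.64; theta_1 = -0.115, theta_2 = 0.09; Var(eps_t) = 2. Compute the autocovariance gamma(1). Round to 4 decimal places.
\gamma(1) = -3.0879

Multiply the model equation by X_{t-k} and take expectations. With theta_0 = psi_0 = 1 and psi_j the MA(infinity) weights, this gives
  gamma(k) - sum_i phi_i gamma(k-i) = c_k,
  c_k = sigma^2 * sum_{j=k..q} theta_j psi_{j-k}   (c_k = 0 for k > q),
using gamma(-m) = gamma(m).
psi-weights needed (psi_j = theta_j + sum_i phi_i psi_{j-i}):
  psi_1 = theta_1 + phi_1 = -0.115 + (-0.64) = -0.755
  psi_2 = theta_2 + phi_1 psi_1 = 0.09 + (-0.64)(-0.755) = 0.5732
Right-hand sides:
  c_0 = sigma^2 (1 + theta_1 psi_1 + theta_2 psi_2) = 2 * (1 + (-0.115)(-0.755) + (0.09)(0.5732)) = 2 * 1.138413 = 2.276826
  c_1 = sigma^2 (theta_1 + theta_2 psi_1) = 2 * (-0.115 + (0.09)(-0.755)) = -0.3659
  c_2 = sigma^2 theta_2 = 2 * (0.09) = 0.18
Equations for k = 0 and k = 1 (AR order 1):
  gamma(0) = phi_1 gamma(1) + c_0
  gamma(1) = phi_1 gamma(0) + c_1
Substituting the second into the first: gamma(0) (1 - phi_1^2) = c_0 + phi_1 c_1, so
  gamma(0) = (c_0 + phi_1 c_1) / (1 - phi_1^2) = (2.276826 + (-0.64)(-0.3659)) / (1 - (-0.64)^2) = 2.511002 / 0.5904 = 4.253052.
  gamma(1) = phi_1 gamma(0) + c_1 = (-0.64)(4.253052) + (-0.3659) = -3.087853.
Therefore gamma(1) = -3.0879 (to 4 decimal places).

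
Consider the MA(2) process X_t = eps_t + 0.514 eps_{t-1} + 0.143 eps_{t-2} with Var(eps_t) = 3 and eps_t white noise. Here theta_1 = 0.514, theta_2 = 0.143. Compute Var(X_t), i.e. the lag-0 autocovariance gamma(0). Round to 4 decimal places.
\gamma(0) = 3.8539

For an MA(q) process X_t = eps_t + sum_i theta_i eps_{t-i} with
Var(eps_t) = sigma^2, the variance is
  gamma(0) = sigma^2 * (1 + sum_i theta_i^2).
  sum_i theta_i^2 = (0.514)^2 + (0.143)^2 = 0.264196 + 0.020449 = 0.284645.
  gamma(0) = 3 * (1 + 0.284645) = 3 * 1.284645 = 3.853935, which rounds to 3.8539.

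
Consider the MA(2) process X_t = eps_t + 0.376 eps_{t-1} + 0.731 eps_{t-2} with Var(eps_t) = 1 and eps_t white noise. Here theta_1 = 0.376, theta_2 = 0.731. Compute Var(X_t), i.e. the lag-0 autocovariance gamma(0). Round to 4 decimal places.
\gamma(0) = 1.6757

For an MA(q) process X_t = eps_t + sum_i theta_i eps_{t-i} with
Var(eps_t) = sigma^2, the variance is
  gamma(0) = sigma^2 * (1 + sum_i theta_i^2).
  sum_i theta_i^2 = (0.376)^2 + (0.731)^2 = 0.141376 + 0.534361 = 0.675737.
  gamma(0) = 1 * (1 + 0.675737) = 1 * 1.675737 = 1.675737, which rounds to 1.6757.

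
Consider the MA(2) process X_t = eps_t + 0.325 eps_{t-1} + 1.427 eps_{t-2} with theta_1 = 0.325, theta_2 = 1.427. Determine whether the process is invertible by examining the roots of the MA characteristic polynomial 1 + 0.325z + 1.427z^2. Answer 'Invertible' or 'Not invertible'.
\text{Not invertible}

The MA(q) characteristic polynomial is P(z) = 1 + 0.325z + 1.427z^2.
Invertibility requires all roots to lie outside the unit circle, i.e. |z| > 1 for every root.
Set 1 + (0.325) z + (1.427) z^2 = 0, i.e. a z^2 + b z + c = 0 with a = 1.427, b = 0.325, c = 1.
Discriminant D = b^2 - 4ac = (0.325)^2 - 4*(1.427)*1 = 0.105625 - (5.708) = -5.602375.
D < 0, so the roots are the complex-conjugate pair z = (-b +/- i sqrt(-D)) / (2a) = -0.1139 +/- 0.8293i.
For a conjugate pair |z|^2 = z * conj(z) = (product of roots) = c/a = 1/(1.427) = 0.700771, so |z| = sqrt(0.700771) = 0.8371 for both roots.
Moduli of all roots: 0.8371, 0.8371.
All moduli strictly greater than 1? No.
Verdict: Not invertible.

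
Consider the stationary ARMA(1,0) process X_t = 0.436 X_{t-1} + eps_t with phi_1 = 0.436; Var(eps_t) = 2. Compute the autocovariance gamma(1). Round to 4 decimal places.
\gamma(1) = 1.0767

Multiply the model equation by X_{t-k} and take expectations. With theta_0 = psi_0 = 1 and psi_j the MA(infinity) weights, this gives
  gamma(k) - sum_i phi_i gamma(k-i) = c_k,
  c_k = sigma^2 * sum_{j=k..q} theta_j psi_{j-k}   (c_k = 0 for k > q),
using gamma(-m) = gamma(m).
Pure AR (q = 0): c_0 = sigma^2 = 2, c_k = 0 for k >= 1.
Equations for k = 0 and k = 1 (AR order 1):
  gamma(0) = phi_1 gamma(1) + c_0
  gamma(1) = phi_1 gamma(0) + c_1
Substituting the second into the first: gamma(0) (1 - phi_1^2) = c_0 + phi_1 c_1, so
  gamma(0) = c_0 / (1 - phi_1^2) = 2 / (1 - (0.436)^2) = 2 / 0.809904 = 2.469428.
  gamma(1) = phi_1 gamma(0) = (0.436)(2.469428) = 1.076671.
Therefore gamma(1) = 1.0767 (to 4 decimal places).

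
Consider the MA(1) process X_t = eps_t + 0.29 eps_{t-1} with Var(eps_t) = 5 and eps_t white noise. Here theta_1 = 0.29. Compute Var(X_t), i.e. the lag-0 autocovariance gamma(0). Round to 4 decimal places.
\gamma(0) = 5.4205

For an MA(q) process X_t = eps_t + sum_i theta_i eps_{t-i} with
Var(eps_t) = sigma^2, the variance is
  gamma(0) = sigma^2 * (1 + sum_i theta_i^2).
  sum_i theta_i^2 = (0.29)^2 = 0.0841.
  gamma(0) = 5 * (1 + 0.0841) = 5 * 1.0841 = 5.4205.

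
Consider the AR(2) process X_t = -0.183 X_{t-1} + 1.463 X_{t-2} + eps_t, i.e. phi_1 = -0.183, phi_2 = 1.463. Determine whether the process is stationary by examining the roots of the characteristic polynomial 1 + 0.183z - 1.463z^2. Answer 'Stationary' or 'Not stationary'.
\text{Not stationary}

The AR(p) characteristic polynomial is P(z) = 1 + 0.183z - 1.463z^2.
Stationarity requires all roots to lie outside the unit circle, i.e. |z| > 1 for every root.
Set 1 + (0.183) z + (-1.463) z^2 = 0, i.e. a z^2 + b z + c = 0 with a = -1.463, b = 0.183, c = 1.
Discriminant D = b^2 - 4ac = (0.183)^2 - 4*(-1.463)*1 = 0.033489 - (-5.852) = 5.885489.
D >= 0, so the roots are real: z = (-b +/- sqrt(D)) / (2a) = (-0.183 +/- 2.426003) / (-2.926).
  z_1 = (-0.183 + 2.426003) / (-2.926) = -0.7666,   |z_1| = 0.7666.
  z_2 = (-0.183 - 2.426003) / (-2.926) = 0.8917,   |z_2| = 0.8917.
Moduli of all roots: 0.7666, 0.8917.
All moduli strictly greater than 1? No.
Verdict: Not stationary.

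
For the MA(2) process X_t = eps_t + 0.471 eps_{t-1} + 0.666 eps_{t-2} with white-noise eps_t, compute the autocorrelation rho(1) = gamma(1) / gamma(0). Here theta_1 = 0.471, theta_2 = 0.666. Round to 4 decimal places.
\rho(1) = 0.4712

For an MA(q) process with theta_0 = 1, the autocovariance is
  gamma(k) = sigma^2 * sum_{i=0..q-k} theta_i * theta_{i+k},
and rho(k) = gamma(k) / gamma(0). Sigma^2 cancels.
  numerator   = (1)*(0.471) + (0.471)*(0.666) = 0.784686.
  denominator = (1)^2 + (0.471)^2 + (0.666)^2 = 1.665397.
  rho(1) = 0.784686 / 1.665397 = 0.4712.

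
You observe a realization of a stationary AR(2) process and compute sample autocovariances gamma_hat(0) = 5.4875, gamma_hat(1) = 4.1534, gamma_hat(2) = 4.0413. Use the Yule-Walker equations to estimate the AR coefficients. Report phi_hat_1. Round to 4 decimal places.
\hat\phi_{1} = 0.4670

The Yule-Walker equations for an AR(p) process read, in matrix form,
  Gamma_p phi = r_p,   with   (Gamma_p)_{ij} = gamma(|i - j|),
                       (r_p)_i = gamma(i),   i,j = 1..p.
Substitute the sample gammas (Toeplitz matrix and right-hand side of size 2):
  Gamma_p = [[5.4875, 4.1534], [4.1534, 5.4875]]
  r_p     = [4.1534, 4.0413]
Written out:
  5.4875 phi_1 + 4.1534 phi_2 = 4.1534
  4.1534 phi_1 + 5.4875 phi_2 = 4.0413
Solve by Cramer's rule:
  det = gamma(0)^2 - gamma(1)^2 = (5.4875)^2 - (4.1534)^2 = 30.11265625 - 17.25073156 = 12.86192469
  phi_hat_1 = [gamma(1) gamma(0) - gamma(1) gamma(2)] / det = [(4.1534)(5.4875) - (4.1534)(4.0413)] / 12.86192469 = 6.00664708 / 12.86192469 = 0.467
  phi_hat_2 = [gamma(0) gamma(2) - gamma(1)^2] / det = [(5.4875)(4.0413) - (4.1534)^2] / 12.86192469 = 4.92590219 / 12.86192469 = 0.383
So phi_hat = [0.4670, 0.3830].
Therefore phi_hat_1 = 0.4670.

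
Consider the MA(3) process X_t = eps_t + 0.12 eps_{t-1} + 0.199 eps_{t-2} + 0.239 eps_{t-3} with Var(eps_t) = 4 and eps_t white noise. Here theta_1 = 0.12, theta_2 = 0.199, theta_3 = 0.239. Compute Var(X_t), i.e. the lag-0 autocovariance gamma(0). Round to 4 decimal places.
\gamma(0) = 4.4445

For an MA(q) process X_t = eps_t + sum_i theta_i eps_{t-i} with
Var(eps_t) = sigma^2, the variance is
  gamma(0) = sigma^2 * (1 + sum_i theta_i^2).
  sum_i theta_i^2 = (0.12)^2 + (0.199)^2 + (0.239)^2 = 0.0144 + 0.039601 + 0.057121 = 0.111122.
  gamma(0) = 4 * (1 + 0.111122) = 4 * 1.111122 = 4.444488, which rounds to 4.4445.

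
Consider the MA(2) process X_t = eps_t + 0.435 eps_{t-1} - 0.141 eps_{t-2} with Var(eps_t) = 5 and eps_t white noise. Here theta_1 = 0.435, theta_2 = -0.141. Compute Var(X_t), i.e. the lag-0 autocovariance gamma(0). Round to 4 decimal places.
\gamma(0) = 6.0455

For an MA(q) process X_t = eps_t + sum_i theta_i eps_{t-i} with
Var(eps_t) = sigma^2, the variance is
  gamma(0) = sigma^2 * (1 + sum_i theta_i^2).
  sum_i theta_i^2 = (0.435)^2 + (-0.141)^2 = 0.189225 + 0.019881 = 0.209106.
  gamma(0) = 5 * (1 + 0.209106) = 5 * 1.209106 = 6.04553, which rounds to 6.0455.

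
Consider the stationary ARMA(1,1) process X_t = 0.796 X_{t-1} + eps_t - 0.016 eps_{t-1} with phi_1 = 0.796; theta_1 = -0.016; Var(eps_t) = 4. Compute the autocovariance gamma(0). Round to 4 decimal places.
\gamma(0) = 10.6422

Multiply the model equation by X_{t-k} and take expectations. With theta_0 = psi_0 = 1 and psi_j the MA(infinity) weights, this gives
  gamma(k) - sum_i phi_i gamma(k-i) = c_k,
  c_k = sigma^2 * sum_{j=k..q} theta_j psi_{j-k}   (c_k = 0 for k > q),
using gamma(-m) = gamma(m).
psi-weights needed (psi_j = theta_j + sum_i phi_i psi_{j-i}):
  psi_1 = theta_1 + phi_1 = -0.016 + (0.796) = 0.78
Right-hand sides:
  c_0 = sigma^2 (1 + theta_1 psi_1) = 4 * (1 + (-0.016)(0.78)) = 4 * 0.98752 = 3.95008
  c_1 = sigma^2 theta_1 = 4 * (-0.016) = -0.064
  c_2 = 0
Equations for k = 0 and k = 1 (AR order 1):
  gamma(0) = phi_1 gamma(1) + c_0
  gamma(1) = phi_1 gamma(0) + c_1
Substituting the second into the first: gamma(0) (1 - phi_1^2) = c_0 + phi_1 c_1, so
  gamma(0) = (c_0 + phi_1 c_1) / (1 - phi_1^2) = (3.95008 + (0.796)(-0.064)) / (1 - (0.796)^2) = 3.899136 / 0.366384 = 10.642211.
Therefore gamma(0) = 10.6422 (to 4 decimal places).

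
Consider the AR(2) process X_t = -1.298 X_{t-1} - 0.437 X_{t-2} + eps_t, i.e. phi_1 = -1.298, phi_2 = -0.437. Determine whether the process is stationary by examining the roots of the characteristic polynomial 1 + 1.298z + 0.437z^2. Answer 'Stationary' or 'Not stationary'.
\text{Stationary}

The AR(p) characteristic polynomial is P(z) = 1 + 1.298z + 0.437z^2.
Stationarity requires all roots to lie outside the unit circle, i.e. |z| > 1 for every root.
Set 1 + (1.298) z + (0.437) z^2 = 0, i.e. a z^2 + b z + c = 0 with a = 0.437, b = 1.298, c = 1.
Discriminant D = b^2 - 4ac = (1.298)^2 - 4*(0.437)*1 = 1.684804 - (1.748) = -0.063196.
D < 0, so the roots are the complex-conjugate pair z = (-b +/- i sqrt(-D)) / (2a) = -1.4851 +/- 0.2876i.
For a conjugate pair |z|^2 = z * conj(z) = (product of roots) = c/a = 1/(0.437) = 2.28833, so |z| = sqrt(2.28833) = 1.5127 for both roots.
Moduli of all roots: 1.5127, 1.5127.
All moduli strictly greater than 1? Yes.
Verdict: Stationary.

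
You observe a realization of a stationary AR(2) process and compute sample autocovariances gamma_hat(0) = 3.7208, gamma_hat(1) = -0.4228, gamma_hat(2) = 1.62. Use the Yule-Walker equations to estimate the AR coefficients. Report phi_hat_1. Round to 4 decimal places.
\hat\phi_{1} = -0.0650

The Yule-Walker equations for an AR(p) process read, in matrix form,
  Gamma_p phi = r_p,   with   (Gamma_p)_{ij} = gamma(|i - j|),
                       (r_p)_i = gamma(i),   i,j = 1..p.
Substitute the sample gammas (Toeplitz matrix and right-hand side of size 2):
  Gamma_p = [[3.7208, -0.4228], [-0.4228, 3.7208]]
  r_p     = [-0.4228, 1.62]
Written out:
  3.7208 phi_1 - 0.4228 phi_2 = -0.4228
  -0.4228 phi_1 + 3.7208 phi_2 = 1.62
Solve by Cramer's rule:
  det = gamma(0)^2 - gamma(1)^2 = (3.7208)^2 - (-0.4228)^2 = 13.84435264 - 0.17875984 = 13.6655928
  phi_hat_1 = [gamma(1) gamma(0) - gamma(1) gamma(2)] / det = [(-0.4228)(3.7208) - (-0.4228)(1.62)] / 13.6655928 = -0.88821824 / 13.6655928 = -0.065
  phi_hat_2 = [gamma(0) gamma(2) - gamma(1)^2] / det = [(3.7208)(1.62) - (-0.4228)^2] / 13.6655928 = 5.84893616 / 13.6655928 = 0.428
So phi_hat = [-0.0650, 0.4280].
Therefore phi_hat_1 = -0.0650.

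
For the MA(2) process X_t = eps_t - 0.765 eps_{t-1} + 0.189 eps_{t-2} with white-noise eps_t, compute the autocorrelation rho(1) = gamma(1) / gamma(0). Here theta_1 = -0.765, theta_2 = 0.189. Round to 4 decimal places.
\rho(1) = -0.5611

For an MA(q) process with theta_0 = 1, the autocovariance is
  gamma(k) = sigma^2 * sum_{i=0..q-k} theta_i * theta_{i+k},
and rho(k) = gamma(k) / gamma(0). Sigma^2 cancels.
  numerator   = (1)*(-0.765) + (-0.765)*(0.189) = -0.909585.
  denominator = (1)^2 + (-0.765)^2 + (0.189)^2 = 1.620946.
  rho(1) = -0.909585 / 1.620946 = -0.5611.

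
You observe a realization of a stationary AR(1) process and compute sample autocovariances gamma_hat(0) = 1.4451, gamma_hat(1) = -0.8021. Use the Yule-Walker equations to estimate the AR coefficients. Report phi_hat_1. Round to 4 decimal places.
\hat\phi_{1} = -0.5550

The Yule-Walker equations for an AR(p) process read, in matrix form,
  Gamma_p phi = r_p,   with   (Gamma_p)_{ij} = gamma(|i - j|),
                       (r_p)_i = gamma(i),   i,j = 1..p.
Substitute the sample gammas (Toeplitz matrix and right-hand side of size 1):
  Gamma_p = [[1.4451]]
  r_p     = [-0.8021]
With p = 1 this is the single equation gamma(0) phi_1 = gamma(1):
  phi_hat_1 = gamma(1) / gamma(0) = -0.8021 / 1.4451 = -0.5550.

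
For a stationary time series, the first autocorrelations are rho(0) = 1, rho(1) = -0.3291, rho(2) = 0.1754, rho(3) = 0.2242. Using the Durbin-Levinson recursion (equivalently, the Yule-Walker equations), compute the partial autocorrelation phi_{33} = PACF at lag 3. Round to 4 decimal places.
\phi_{33} = 0.3410

The PACF at lag k is phi_{kk}, the last component of the solution
to the Yule-Walker system G_k phi = r_k where
  (G_k)_{ij} = rho(|i - j|), (r_k)_i = rho(i), i,j = 1..k.
Equivalently, Durbin-Levinson gives phi_{kk} iteratively:
  phi_{11} = rho(1)
  phi_{kk} = [rho(k) - sum_{j=1..k-1} phi_{k-1,j} rho(k-j)]
            / [1 - sum_{j=1..k-1} phi_{k-1,j} rho(j)],
  phi_{k,j} = phi_{k-1,j} - phi_{kk} phi_{k-1,k-j},  j = 1..k-1.
Step k = 1:
  phi_11 = rho(1) = -0.3291.
Step k = 2:
  phi_22 = [rho(2) - phi_11 rho(1)] / [1 - phi_11 rho(1)] = [0.1754 - (-0.3291)(-0.3291)] / [1 - (-0.3291)(-0.3291)]
         = 0.06709319 / 0.89169319 = 0.075242.
  Update: phi_21 = phi_11 - phi_22 phi_11 = -0.3291 - (0.075242)(-0.3291) = -0.304338.
Step k = 3:
  phi_33 = [rho(3) - phi_21 rho(2) - phi_22 rho(1)] / [1 - phi_21 rho(1) - phi_22 rho(2)]
    numerator   = 0.2242 - (-0.304338)(0.1754) - (0.075242)(-0.3291) = 0.30234313
    denominator = 1 - (-0.304338)(-0.3291) - (0.075242)(0.1754) = 0.88664493
  phi_33 = 0.30234313 / 0.88664493 = 0.341.
Therefore phi_{33} = 0.3410.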